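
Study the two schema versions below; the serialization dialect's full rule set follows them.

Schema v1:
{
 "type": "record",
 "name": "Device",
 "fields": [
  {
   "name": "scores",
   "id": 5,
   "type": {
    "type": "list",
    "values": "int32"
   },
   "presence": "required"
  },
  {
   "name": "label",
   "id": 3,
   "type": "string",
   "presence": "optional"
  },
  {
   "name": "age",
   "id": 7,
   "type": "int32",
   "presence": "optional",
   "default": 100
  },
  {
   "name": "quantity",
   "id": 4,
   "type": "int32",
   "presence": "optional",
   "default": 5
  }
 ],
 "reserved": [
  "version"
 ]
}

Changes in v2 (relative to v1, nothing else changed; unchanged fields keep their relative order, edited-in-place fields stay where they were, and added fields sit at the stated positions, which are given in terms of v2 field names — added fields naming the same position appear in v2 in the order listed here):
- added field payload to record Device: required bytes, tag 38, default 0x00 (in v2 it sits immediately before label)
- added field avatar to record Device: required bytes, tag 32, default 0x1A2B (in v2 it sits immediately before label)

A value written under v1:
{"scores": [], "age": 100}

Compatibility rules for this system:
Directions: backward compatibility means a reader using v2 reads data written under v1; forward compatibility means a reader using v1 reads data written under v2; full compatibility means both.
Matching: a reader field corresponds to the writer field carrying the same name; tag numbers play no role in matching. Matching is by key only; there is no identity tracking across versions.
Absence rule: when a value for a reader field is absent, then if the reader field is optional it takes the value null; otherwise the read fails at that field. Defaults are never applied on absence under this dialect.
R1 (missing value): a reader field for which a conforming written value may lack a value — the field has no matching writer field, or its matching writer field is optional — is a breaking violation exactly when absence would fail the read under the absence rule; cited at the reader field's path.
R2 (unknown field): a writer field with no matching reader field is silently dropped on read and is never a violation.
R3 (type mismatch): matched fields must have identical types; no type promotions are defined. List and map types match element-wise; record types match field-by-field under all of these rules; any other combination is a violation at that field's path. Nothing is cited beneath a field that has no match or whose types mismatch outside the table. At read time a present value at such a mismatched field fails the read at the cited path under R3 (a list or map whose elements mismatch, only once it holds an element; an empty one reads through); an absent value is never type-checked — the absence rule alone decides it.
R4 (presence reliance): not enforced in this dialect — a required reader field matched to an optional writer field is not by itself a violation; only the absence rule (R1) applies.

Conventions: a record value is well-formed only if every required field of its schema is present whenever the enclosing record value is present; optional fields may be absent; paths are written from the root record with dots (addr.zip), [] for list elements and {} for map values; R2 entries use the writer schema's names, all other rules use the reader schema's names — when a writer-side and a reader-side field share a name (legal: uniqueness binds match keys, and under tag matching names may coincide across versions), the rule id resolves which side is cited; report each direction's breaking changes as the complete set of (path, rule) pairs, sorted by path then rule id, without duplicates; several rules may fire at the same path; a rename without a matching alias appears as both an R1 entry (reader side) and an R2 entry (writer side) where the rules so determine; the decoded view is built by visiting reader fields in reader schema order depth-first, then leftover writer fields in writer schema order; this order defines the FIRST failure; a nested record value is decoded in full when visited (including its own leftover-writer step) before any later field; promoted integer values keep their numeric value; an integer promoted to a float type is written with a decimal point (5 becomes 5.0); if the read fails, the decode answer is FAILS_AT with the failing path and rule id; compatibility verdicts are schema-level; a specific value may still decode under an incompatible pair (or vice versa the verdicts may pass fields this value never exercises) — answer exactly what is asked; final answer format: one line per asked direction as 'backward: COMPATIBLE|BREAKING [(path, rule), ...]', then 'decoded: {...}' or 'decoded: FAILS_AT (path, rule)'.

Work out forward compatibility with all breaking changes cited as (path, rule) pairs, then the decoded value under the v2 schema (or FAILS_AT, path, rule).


forward: COMPATIBLE []; decoded: FAILS_AT (payload, R1)

each type pair in Device: writer, then reader
checking forward for Device: reader v1 against writer v2:
  writer required, list<int32> -> list<int32>: reader scores maps from writer scores
  writer optional, string -> string: reader label maps from writer label
  writer optional, int32 -> int32: reader age maps from writer age
  writer optional, int32 -> int32: reader quantity maps from writer quantity
  writer payload: unknown to reader
  writer avatar: unknown to reader
  nothing fires on Device: forward is COMPATIBLE
decoding the Device value with the v2 reader:
  scores := []
  read fails at payload under R1 (no fill)
  => FAILS_AT (payload, R1)
remaining Device differences; none change what is asked:
  added field avatar to record Device: required bytes, tag 32, default 0x1A2B (in v2 it sits immediately before label) -> affects backward compatibility only, which is not asked


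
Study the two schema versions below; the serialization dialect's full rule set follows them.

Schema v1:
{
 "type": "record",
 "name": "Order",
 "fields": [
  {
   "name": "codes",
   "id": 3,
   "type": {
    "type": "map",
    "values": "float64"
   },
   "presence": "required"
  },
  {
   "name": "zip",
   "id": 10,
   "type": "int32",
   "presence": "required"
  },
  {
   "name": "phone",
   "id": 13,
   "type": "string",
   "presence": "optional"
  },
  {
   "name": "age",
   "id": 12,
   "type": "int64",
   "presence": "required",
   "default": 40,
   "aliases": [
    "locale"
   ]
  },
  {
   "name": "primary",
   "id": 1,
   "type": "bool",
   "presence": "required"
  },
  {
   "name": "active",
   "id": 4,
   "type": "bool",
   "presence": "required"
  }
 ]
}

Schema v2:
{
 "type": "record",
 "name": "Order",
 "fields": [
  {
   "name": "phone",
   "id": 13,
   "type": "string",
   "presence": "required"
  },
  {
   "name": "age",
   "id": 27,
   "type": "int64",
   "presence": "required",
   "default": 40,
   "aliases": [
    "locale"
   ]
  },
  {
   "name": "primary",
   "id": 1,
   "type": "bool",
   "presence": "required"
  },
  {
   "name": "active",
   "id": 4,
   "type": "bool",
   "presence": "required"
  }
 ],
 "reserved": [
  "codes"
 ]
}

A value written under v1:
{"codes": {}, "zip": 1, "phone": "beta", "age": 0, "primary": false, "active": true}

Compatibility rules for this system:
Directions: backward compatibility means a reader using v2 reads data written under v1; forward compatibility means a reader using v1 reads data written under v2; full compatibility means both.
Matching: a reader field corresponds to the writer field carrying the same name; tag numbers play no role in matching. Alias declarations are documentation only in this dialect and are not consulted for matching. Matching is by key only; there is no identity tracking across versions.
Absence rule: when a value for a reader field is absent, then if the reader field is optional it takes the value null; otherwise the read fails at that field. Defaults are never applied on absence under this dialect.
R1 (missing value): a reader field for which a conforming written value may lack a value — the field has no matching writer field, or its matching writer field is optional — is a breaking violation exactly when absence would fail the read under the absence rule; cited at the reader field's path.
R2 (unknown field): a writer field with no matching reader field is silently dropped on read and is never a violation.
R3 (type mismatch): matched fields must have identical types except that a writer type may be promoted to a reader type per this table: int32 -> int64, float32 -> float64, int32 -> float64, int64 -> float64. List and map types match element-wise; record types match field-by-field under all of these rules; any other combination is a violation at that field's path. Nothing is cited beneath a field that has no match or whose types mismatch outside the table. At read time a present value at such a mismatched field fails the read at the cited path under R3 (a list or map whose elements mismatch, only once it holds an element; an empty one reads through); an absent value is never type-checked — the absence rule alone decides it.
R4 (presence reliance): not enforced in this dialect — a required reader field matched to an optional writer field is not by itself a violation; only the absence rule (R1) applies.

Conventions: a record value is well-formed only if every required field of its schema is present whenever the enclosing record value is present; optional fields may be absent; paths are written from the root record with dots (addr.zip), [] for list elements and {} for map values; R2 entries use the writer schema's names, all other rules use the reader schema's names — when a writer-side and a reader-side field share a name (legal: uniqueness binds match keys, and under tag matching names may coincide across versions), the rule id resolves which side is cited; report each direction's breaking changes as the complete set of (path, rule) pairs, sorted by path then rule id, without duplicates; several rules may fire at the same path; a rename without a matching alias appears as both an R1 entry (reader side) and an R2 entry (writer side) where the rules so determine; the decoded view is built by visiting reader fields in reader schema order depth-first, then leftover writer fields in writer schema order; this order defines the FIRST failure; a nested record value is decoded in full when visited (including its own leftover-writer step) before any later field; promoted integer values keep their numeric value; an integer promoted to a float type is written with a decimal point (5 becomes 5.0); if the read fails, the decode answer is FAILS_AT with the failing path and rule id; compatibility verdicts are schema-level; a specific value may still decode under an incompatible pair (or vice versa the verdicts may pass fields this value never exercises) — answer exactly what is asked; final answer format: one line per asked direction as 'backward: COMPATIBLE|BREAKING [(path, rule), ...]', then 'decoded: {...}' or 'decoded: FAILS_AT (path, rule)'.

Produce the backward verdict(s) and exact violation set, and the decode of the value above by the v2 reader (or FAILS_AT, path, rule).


each type pair in Order: writer, then reader
backward pass over Order, reader schema v2, writer schema v1:
  string -> string, writer optional: phone aligns to phone
  int64 -> int64, writer required: age aligns to age
  bool -> bool, writer required: primary aligns to primary
  bool -> bool, writer required: active aligns to active
  leftover writer field: codes
  leftover writer field: zip
  violation R1 at phone
  => backward verdict for Order: BREAKING, 1 violation(s)
decode walk for Order under reader schema v2:
  phone := "beta"
  age := 0
  primary := false
  active := true
  writer codes: unmatched, discarded
  writer zip: unmatched, discarded
  => decoded: {"phone": "beta", "age": 0, "primary": false, "active": true}
the other Order changes do not affect what is asked:
  field age in record Order: tag 12 changed to 27 -> triggers nothing under Order's printed rules — same verdict

backward: BREAKING [(phone, R1)]; decoded: {"phone": "beta", "age": 0, "primary": false, "active": true}


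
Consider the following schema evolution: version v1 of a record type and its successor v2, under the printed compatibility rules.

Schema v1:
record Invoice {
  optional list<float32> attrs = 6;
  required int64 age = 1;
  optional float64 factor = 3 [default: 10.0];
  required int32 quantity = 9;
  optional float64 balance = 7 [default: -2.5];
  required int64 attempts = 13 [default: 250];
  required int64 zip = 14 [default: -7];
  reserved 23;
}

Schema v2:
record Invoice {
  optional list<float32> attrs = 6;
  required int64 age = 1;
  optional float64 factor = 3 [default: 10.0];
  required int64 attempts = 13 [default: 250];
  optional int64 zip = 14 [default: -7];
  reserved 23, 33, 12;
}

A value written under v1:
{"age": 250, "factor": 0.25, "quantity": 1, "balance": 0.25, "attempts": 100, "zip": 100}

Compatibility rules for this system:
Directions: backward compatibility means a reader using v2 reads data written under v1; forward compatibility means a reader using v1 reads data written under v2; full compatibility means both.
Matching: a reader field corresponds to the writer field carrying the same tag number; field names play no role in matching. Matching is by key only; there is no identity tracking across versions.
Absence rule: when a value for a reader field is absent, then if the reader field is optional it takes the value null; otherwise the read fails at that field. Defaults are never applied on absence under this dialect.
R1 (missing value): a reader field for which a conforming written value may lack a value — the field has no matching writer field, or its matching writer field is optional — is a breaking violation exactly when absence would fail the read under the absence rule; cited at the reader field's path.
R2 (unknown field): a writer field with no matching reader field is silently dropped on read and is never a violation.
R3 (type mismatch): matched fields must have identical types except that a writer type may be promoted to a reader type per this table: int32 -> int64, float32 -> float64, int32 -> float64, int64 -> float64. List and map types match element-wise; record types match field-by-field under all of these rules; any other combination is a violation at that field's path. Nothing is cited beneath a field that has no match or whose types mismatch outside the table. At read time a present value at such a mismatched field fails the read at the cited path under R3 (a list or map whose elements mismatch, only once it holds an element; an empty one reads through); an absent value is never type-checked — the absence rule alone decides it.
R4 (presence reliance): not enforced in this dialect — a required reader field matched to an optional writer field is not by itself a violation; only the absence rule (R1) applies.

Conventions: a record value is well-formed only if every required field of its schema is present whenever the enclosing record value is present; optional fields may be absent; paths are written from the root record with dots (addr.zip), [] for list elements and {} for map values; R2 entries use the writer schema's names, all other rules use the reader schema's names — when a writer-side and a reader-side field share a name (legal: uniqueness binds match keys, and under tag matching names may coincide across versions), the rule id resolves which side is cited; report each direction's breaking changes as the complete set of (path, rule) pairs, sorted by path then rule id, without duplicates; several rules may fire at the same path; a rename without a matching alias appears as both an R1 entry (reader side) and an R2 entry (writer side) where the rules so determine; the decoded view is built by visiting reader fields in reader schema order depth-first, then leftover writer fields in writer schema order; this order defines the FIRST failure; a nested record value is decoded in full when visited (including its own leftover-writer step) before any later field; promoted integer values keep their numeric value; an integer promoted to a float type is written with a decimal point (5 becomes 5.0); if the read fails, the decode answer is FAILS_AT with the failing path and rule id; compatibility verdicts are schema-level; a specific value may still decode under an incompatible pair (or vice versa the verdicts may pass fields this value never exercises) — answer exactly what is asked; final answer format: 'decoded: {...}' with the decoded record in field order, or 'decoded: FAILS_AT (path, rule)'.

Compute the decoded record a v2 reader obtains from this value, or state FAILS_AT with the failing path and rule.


decoded: {"attrs": null, "age": 250, "factor": 0.25, "attempts": 100, "zip": 100}

in Invoice below, arrows point writer -> reader
decoding the Invoice value with the v2 reader:
  attrs := null (missing; optional => null)
  age := 250
  factor := 0.25
  attempts := 100
  zip := 100
  writer quantity: no reader field; dropped
  writer balance: no reader field; dropped
  => decoded: {"attrs": null, "age": 250, "factor": 0.25, "attempts": 100, "zip": 100}
diffs on Invoice not affecting the asked answer:
  field zip in record Invoice: required changed to optional -> schema-level compatibility only; this Invoice value's decode is unchanged


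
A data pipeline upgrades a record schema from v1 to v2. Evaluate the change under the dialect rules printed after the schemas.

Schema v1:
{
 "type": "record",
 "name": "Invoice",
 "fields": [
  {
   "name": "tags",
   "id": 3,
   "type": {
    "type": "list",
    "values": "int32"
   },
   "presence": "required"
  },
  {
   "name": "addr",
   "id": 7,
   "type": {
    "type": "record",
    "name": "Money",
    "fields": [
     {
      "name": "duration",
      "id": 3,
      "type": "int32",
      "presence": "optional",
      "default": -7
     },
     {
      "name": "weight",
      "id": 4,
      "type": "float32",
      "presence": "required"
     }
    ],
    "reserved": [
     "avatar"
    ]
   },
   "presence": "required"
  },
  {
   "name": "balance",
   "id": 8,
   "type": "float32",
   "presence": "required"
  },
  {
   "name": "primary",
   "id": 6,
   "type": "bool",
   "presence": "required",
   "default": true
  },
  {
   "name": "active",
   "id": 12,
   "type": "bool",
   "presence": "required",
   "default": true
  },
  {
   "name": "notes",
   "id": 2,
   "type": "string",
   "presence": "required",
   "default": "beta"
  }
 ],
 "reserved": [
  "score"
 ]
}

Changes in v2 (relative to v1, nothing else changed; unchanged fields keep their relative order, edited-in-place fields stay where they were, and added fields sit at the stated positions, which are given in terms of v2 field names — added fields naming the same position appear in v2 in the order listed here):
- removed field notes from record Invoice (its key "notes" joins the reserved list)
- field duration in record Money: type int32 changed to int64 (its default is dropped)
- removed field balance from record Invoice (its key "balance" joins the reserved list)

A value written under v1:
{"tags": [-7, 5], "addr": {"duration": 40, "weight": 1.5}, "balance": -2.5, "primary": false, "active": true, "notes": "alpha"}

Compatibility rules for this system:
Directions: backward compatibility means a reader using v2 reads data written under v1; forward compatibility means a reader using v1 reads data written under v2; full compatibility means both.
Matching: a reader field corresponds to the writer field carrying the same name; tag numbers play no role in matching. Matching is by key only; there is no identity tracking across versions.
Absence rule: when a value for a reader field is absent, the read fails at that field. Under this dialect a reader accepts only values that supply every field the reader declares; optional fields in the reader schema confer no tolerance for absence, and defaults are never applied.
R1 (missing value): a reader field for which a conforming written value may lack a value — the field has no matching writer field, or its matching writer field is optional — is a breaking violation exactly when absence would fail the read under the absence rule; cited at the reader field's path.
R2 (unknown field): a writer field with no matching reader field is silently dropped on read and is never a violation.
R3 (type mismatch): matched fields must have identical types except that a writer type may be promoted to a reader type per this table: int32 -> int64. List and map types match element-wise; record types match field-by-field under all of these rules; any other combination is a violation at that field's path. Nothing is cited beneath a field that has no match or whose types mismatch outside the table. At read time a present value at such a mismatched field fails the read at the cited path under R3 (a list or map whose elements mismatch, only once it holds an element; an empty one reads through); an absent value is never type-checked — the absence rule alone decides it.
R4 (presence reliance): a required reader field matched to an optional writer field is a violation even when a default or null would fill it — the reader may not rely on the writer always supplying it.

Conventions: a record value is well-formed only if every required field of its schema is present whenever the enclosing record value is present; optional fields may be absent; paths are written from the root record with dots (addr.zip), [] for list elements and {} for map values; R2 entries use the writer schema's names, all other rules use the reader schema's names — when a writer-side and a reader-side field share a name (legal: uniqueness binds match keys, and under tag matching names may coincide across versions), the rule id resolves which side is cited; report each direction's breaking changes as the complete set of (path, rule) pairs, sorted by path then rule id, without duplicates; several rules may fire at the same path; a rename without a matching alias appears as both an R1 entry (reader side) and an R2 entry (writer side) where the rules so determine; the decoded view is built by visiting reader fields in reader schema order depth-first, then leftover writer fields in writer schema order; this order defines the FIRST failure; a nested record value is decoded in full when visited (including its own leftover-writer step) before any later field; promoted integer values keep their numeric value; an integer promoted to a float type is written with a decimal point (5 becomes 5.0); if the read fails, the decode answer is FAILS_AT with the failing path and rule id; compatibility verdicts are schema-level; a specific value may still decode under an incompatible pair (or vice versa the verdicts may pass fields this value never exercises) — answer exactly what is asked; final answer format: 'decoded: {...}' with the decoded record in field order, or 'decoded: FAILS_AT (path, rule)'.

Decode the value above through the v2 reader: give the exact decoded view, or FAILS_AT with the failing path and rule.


arrows below run writer -> reader for Invoice
decode (reader v2):
  tags := [-7, 5]
  addr.duration := 40 (int32 -> int64)
  addr.weight := 1.5
  primary := false
  active := true
  writer balance: no reader field; dropped
  writer notes: no reader field; dropped
  => decoded: {"tags": [-7, 5], "addr": {"duration": 40, "weight": 1.5}, "primary": false, "active": true}
diffs on Invoice not affecting the asked answer:
  field duration in record Money: type int32 changed to int64 (its default is dropped) -> affects the rule determinations only; this particular Invoice value decodes identically

decoded: {"tags": [-7, 5], "addr": {"duration": 40, "weight": 1.5}, "primary": false, "active": true}


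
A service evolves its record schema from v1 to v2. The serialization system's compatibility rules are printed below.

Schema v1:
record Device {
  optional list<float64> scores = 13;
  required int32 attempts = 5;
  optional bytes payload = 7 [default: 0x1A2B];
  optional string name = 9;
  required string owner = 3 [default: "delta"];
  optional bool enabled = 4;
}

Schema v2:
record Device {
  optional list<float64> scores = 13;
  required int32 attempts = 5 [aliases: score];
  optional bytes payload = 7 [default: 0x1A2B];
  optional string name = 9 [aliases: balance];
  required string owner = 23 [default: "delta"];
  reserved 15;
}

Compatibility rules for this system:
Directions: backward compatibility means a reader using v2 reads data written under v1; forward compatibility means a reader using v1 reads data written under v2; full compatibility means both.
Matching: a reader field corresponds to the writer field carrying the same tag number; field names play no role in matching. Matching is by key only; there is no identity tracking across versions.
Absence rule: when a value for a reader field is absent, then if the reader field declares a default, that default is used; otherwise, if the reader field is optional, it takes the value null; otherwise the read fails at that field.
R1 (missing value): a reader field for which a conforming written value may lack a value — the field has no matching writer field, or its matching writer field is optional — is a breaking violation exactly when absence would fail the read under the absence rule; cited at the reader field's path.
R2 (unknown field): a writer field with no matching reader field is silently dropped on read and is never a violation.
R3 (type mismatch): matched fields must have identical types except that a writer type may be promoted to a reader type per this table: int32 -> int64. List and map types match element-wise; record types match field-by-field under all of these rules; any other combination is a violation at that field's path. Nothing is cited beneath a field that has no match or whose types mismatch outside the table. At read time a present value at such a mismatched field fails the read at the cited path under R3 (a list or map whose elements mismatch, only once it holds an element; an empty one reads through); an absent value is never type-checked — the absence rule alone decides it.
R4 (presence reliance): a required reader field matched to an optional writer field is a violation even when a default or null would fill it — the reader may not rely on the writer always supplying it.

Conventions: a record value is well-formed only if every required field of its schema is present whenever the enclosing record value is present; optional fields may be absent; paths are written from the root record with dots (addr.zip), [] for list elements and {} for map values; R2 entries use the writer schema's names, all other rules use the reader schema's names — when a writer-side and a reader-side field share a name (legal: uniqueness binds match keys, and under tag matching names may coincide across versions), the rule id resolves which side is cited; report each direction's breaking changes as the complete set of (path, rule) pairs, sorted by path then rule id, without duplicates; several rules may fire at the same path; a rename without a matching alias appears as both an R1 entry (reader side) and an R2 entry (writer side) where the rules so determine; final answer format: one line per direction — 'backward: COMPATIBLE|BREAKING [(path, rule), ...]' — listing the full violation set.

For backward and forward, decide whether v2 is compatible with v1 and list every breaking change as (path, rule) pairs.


backward: COMPATIBLE []; forward: COMPATIBLE []

in Device below, arrows point writer -> reader
backward pass over Device, reader schema v2, writer schema v1:
  list<float64> -> list<float64>, writer optional: scores aligns to scores
  int32 -> int32, writer required: attempts aligns to attempts
  bytes -> bytes, writer optional: payload aligns to payload
  string -> string, writer optional: name aligns to name
  owner: no writer-side match
  owner (writer side), unknown to reader
  enabled (writer side), unknown to reader
  nothing fires on Device: backward is COMPATIBLE
forward pass over Device, reader schema v1, writer schema v2:
  list<float64> -> list<float64>, writer optional: scores aligns to scores
  int32 -> int32, writer required: attempts aligns to attempts
  bytes -> bytes, writer optional: payload aligns to payload
  string -> string, writer optional: name aligns to name
  owner: no writer-side match
  enabled: no writer-side match
  owner (writer side), unknown to reader
  nothing fires on Device: forward is COMPATIBLE


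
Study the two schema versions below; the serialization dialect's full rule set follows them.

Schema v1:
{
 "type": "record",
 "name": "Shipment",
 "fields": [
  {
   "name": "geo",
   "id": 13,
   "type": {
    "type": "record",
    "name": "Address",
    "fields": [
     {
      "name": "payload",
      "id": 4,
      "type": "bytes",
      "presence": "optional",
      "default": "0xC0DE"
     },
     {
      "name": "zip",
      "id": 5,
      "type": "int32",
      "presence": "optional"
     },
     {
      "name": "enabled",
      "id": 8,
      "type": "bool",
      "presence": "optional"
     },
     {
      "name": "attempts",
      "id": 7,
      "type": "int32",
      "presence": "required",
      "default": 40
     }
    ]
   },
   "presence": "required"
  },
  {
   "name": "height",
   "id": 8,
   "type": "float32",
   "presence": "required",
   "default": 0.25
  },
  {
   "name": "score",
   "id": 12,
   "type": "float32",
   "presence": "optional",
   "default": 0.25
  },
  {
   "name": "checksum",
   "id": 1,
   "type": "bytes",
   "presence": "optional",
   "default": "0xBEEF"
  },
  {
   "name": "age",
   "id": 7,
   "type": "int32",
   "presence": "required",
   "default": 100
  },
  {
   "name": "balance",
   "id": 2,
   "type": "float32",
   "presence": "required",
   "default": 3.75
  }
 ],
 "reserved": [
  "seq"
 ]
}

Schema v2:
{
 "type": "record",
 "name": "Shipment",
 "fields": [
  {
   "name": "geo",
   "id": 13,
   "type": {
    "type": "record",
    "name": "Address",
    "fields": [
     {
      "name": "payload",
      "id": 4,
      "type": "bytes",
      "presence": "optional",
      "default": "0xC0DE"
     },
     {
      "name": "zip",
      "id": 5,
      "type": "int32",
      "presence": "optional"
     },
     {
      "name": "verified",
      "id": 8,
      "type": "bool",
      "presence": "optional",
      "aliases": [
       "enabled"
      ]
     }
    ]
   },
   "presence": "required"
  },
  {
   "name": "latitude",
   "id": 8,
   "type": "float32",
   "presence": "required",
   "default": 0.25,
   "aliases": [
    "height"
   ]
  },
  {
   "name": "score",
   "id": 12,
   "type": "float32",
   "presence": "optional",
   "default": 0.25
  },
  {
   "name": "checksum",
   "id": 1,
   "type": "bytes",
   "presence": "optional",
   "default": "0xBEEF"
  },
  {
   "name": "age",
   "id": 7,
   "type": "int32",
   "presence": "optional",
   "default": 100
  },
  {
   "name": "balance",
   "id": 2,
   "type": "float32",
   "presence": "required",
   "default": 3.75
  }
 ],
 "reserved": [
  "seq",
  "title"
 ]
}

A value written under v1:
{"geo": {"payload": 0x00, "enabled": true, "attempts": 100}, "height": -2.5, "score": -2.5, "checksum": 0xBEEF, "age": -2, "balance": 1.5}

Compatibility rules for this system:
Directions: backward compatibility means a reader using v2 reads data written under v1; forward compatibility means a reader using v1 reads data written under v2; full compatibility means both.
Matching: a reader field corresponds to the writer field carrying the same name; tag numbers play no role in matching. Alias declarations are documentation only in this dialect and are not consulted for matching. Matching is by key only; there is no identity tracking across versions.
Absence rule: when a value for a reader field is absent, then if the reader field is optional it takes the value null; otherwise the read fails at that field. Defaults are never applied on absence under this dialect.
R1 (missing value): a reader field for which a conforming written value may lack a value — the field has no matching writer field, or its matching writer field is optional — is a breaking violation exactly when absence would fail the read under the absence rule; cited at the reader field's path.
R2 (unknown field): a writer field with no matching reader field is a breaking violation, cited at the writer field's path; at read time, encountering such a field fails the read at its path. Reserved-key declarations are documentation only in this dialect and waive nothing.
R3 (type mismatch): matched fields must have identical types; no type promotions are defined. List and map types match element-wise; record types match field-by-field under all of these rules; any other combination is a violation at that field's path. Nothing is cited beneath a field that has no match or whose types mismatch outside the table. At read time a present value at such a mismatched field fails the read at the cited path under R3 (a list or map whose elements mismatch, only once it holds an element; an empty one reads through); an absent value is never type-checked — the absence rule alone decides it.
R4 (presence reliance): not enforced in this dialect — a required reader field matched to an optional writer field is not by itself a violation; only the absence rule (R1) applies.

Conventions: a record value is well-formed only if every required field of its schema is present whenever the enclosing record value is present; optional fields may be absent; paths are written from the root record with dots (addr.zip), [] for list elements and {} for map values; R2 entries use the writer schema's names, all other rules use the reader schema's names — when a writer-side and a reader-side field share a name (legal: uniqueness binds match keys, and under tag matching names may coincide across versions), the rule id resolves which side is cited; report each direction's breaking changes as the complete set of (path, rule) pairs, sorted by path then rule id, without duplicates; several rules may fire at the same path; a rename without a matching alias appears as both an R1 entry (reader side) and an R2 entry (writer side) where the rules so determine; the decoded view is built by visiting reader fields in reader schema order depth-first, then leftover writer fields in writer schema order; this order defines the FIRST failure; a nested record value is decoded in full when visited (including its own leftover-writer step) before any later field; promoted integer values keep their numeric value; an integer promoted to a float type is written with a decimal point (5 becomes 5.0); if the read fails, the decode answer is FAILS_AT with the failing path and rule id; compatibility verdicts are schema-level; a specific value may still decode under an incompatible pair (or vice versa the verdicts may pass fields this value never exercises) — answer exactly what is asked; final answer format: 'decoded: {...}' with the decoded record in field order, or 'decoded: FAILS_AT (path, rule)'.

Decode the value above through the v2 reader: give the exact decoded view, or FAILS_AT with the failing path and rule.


arrows below run writer -> reader for Shipment
decode walk for Shipment under reader schema v2:
  geo.payload := 0x00
  geo.zip := null (not supplied -> null)
  geo.verified := null (not supplied -> null)
  read fails at geo.enabled under R2 (unknown field)
  => FAILS_AT (geo.enabled, R2)
the rest of the Shipment diff is inert for this question:
  renamed field height to latitude in record Shipment (alias height declared on the renamed field) -> affects the rule determinations only; this particular Shipment value decodes identically
  field age in record Shipment: required changed to optional -> affects the rule determinations only; this particular Shipment value decodes identically
  removed field attempts from record Address -> affects the rule determinations only; this particular Shipment value decodes identically

decoded: FAILS_AT (geo.enabled, R2)


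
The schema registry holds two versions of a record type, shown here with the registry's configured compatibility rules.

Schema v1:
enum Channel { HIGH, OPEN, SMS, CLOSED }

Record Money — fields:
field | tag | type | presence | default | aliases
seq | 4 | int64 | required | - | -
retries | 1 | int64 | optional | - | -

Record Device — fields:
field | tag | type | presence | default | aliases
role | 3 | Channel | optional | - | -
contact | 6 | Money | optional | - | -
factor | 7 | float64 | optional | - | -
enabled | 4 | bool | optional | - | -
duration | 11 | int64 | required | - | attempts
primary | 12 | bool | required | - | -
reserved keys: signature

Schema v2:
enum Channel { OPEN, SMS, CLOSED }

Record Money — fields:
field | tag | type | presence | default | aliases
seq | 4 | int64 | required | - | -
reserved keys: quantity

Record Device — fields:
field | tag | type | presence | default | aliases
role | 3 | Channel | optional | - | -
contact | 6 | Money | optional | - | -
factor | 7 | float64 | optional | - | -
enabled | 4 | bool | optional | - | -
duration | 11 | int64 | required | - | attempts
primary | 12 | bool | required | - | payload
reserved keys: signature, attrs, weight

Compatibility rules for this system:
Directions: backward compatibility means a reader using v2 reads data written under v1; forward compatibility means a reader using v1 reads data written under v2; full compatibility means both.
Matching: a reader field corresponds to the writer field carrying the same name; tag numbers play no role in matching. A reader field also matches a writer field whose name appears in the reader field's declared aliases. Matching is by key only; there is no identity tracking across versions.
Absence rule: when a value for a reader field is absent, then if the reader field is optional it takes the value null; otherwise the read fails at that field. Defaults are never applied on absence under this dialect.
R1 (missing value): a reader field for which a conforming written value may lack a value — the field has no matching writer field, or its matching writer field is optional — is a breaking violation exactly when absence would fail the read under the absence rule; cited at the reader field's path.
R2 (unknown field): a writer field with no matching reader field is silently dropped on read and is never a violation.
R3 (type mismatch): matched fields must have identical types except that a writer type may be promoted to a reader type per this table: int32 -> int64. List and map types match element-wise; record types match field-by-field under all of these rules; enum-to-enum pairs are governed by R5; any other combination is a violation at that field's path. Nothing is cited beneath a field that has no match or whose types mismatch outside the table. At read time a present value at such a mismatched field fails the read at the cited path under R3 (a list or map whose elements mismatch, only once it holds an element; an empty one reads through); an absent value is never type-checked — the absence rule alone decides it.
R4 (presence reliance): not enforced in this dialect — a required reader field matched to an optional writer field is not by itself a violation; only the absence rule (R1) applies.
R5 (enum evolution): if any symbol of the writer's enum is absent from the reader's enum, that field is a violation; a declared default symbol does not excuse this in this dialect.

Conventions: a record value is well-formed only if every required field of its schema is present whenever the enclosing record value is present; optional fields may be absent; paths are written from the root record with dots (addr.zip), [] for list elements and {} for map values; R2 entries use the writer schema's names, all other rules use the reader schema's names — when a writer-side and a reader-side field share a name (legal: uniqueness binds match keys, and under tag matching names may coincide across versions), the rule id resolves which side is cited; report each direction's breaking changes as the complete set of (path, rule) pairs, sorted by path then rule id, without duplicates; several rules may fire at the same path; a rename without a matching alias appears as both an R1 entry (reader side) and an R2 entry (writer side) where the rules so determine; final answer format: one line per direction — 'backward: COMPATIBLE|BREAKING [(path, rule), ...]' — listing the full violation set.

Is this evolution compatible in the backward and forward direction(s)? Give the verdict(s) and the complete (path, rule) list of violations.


in Device below, arrows point writer -> reader
checking backward for Device: reader v2 against writer v1:
  role: Channel -> Channel, writer optional; from role
  contact: Money -> Money, writer optional; from contact
  factor: float64 -> float64, writer optional; from factor
  enabled: bool -> bool, writer optional; from enabled
  duration: int64 -> int64, writer required; from duration
  primary: bool -> bool, writer required; from primary
  contact.seq: int64 -> int64, writer required; from contact.seq
  writer contact.retries: unknown to reader
  breaking: (role, R5)
  => 1 violation(s): backward is BREAKING for Device
checking forward for Device: reader v1 against writer v2:
  role: Channel -> Channel, writer optional; from role
  contact: Money -> Money, writer optional; from contact
  factor: float64 -> float64, writer optional; from factor
  enabled: bool -> bool, writer optional; from enabled
  duration: int64 -> int64, writer required; from duration
  primary: bool -> bool, writer required; from primary
  contact.seq: int64 -> int64, writer required; from contact.seq
  no writer field matches reader contact.retries
  => forward verdict for Device: COMPATIBLE, no violations

backward: BREAKING [(role, R5)]; forward: COMPATIBLE []
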